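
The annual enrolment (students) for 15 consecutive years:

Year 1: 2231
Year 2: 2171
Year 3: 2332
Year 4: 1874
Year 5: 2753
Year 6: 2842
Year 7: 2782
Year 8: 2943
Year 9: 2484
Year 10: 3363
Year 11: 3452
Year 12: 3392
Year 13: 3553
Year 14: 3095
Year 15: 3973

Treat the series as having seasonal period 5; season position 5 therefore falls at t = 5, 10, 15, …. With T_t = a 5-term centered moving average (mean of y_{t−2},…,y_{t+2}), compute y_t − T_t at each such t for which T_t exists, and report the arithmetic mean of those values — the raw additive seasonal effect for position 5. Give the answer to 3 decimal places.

Season position 5 occurs at t = 5, 10 (where T_t is defined).
t=5: T_5 = 2516.60000; y_5 − T_5 = 2753 − 2516.60000 = 236.40000
t=10: T_10 = 3126.80000; y_10 − T_10 = 3363 − 3126.80000 = 236.20000
Mean deviation: (236.40000 + 236.20000) / 2 = 236.300

236.300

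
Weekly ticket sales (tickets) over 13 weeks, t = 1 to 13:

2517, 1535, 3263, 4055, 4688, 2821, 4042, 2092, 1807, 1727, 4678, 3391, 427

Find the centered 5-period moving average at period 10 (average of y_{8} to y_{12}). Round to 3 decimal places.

2739.000

Sum of periods 8–12: 2092 + 1807 + 1727 + 4678 + 3391 = 13695
Divide by 5: 13695 / 5 = 2739.000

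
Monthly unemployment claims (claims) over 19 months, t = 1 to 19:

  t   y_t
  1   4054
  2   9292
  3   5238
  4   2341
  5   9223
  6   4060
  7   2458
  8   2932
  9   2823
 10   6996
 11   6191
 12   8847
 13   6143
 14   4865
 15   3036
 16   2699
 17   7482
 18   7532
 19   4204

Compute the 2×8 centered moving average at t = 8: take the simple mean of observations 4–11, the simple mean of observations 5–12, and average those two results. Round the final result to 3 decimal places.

Sum over 4–11: 2341 + 9223 + 4060 + 2458 + 2932 + 2823 + 6996 + 6191 = 37024
Sum over 5–12: 9223 + 4060 + 2458 + 2932 + 2823 + 6996 + 6191 + 8847 = 43530
CMA at t=8 = (37024 + 43530) / (2·8) = 80554 / 16 = 5034.625

5034.625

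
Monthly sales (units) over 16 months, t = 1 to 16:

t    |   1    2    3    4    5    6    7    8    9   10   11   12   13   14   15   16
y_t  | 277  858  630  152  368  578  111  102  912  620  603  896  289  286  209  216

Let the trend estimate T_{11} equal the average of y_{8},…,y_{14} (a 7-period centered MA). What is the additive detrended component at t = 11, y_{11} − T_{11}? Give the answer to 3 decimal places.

Trend T_11 = (102 + 912 + 620 + 603 + 896 + 289 + 286) / 7 = 3708/7 = 529.71429
Detrended value: 603 − 529.71429 = 73.286

73.286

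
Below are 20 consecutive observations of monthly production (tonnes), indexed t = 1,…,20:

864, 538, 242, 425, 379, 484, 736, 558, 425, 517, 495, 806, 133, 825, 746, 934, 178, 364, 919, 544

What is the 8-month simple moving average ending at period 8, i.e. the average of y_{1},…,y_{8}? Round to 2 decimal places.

Sum of periods 1–8: 864 + 538 + 242 + 425 + 379 + 484 + 736 + 558 = 4226
Divide by 8: 4226 / 8 = 528.25

528.25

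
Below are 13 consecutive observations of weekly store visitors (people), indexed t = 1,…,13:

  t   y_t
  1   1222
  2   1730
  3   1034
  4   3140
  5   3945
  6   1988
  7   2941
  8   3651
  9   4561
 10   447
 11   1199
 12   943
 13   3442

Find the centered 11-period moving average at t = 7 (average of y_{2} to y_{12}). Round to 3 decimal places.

Sum of periods 2–12: 1730 + 1034 + 3140 + 3945 + 1988 + 2941 + 3651 + 4561 + 447 + 1199 + 943 = 25579
Divide by 11: 25579 / 11 = 2325.364

2325.364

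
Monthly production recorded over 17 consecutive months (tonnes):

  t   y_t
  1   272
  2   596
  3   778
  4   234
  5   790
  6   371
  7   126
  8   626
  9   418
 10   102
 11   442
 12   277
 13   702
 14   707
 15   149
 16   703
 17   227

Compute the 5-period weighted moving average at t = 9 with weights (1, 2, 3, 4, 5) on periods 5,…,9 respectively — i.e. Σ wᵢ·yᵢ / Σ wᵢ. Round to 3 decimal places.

Weighted sum: 1·790 + 2·371 + 3·126 + 4·626 + 5·418 = 790 + 742 + 378 + 2504 + 2090 = 6504
Weight total: 1 + 2 + 3 + 4 + 5 = 15
WMA = 6504 / 15 = 433.600

433.600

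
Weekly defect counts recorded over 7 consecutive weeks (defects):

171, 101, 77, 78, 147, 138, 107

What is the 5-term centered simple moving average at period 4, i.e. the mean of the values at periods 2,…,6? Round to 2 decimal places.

108.20

Sum of periods 2–6: 101 + 77 + 78 + 147 + 138 = 541
Divide by 5: 541 / 5 = 108.20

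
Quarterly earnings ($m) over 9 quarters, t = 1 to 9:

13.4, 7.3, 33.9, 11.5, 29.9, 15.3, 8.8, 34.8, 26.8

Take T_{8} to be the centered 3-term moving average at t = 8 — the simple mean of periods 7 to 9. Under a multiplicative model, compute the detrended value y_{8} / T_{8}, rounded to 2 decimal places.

1.48

Trend T_8 = (8.8 + 34.8 + 26.8) / 3 = 70.4/3 = 23.4667
Ratio to trend: 34.8 / 23.4667 = 1.48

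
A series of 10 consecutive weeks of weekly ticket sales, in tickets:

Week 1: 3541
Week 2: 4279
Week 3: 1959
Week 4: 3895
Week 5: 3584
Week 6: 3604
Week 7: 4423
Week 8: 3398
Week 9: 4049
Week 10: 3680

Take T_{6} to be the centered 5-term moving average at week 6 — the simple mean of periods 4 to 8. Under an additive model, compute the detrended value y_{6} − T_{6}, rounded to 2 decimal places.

-176.80

Trend T_6 = (3895 + 3584 + 3604 + 4423 + 3398) / 5 = 18904/5 = 3780.8000
Detrended value: 3604 − 3780.8000 = -176.80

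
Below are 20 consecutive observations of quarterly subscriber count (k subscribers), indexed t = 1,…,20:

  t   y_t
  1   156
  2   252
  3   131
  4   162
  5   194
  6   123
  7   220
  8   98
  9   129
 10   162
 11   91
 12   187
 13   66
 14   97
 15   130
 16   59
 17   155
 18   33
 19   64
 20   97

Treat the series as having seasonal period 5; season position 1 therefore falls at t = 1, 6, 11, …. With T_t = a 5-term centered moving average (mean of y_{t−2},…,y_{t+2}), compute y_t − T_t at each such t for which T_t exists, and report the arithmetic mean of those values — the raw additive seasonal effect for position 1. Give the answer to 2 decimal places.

-36.07

Season position 1 occurs at t = 6, 11, 16 (where T_t is defined).
t=6: T_6 = 159.4000; y_6 − T_6 = 123 − 159.4000 = -36.4000
t=11: T_11 = 127.0000; y_11 − T_11 = 91 − 127.0000 = -36.0000
t=16: T_16 = 94.8000; y_16 − T_16 = 59 − 94.8000 = -35.8000
Mean deviation: (-36.4000 + -36.0000 + -35.8000) / 3 = -36.07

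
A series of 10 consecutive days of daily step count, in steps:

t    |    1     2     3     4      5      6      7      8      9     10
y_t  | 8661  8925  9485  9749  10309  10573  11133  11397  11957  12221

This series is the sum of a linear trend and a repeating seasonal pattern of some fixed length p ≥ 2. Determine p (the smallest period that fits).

2

First differences y_{t+1} − y_t: 264, 560, 264, 560, 264, 560, …
The difference pattern repeats every 2 terms and not for any smaller step, so p = 2.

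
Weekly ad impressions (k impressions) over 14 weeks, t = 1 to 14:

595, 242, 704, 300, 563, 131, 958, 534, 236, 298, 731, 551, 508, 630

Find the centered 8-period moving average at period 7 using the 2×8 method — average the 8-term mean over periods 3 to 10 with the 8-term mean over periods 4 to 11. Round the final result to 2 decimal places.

Sum over 3–10: 704 + 300 + 563 + 131 + 958 + 534 + 236 + 298 = 3724
Sum over 4–11: 300 + 563 + 131 + 958 + 534 + 236 + 298 + 731 = 3751
CMA at t=7 = (3724 + 3751) / (2·8) = 7475 / 16 = 467.19

467.19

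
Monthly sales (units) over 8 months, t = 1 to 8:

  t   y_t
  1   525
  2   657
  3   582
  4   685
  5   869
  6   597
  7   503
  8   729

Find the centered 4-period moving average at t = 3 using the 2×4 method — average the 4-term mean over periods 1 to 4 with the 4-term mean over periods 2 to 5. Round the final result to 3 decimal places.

655.250

Sum over 1–4: 525 + 657 + 582 + 685 = 2449
Sum over 2–5: 657 + 582 + 685 + 869 = 2793
CMA at t=3 = (2449 + 2793) / (2·4) = 5242 / 8 = 655.250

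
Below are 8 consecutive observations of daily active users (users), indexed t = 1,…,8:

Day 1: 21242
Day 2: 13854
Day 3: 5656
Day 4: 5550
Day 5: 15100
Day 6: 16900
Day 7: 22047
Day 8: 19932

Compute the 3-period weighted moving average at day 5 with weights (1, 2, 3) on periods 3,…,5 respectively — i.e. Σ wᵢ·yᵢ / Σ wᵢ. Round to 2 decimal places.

10342.67

Weighted sum: 1·5656 + 2·5550 + 3·15100 = 5656 + 11100 + 45300 = 62056
Weight total: 1 + 2 + 3 = 6
WMA = 62056 / 6 = 10342.67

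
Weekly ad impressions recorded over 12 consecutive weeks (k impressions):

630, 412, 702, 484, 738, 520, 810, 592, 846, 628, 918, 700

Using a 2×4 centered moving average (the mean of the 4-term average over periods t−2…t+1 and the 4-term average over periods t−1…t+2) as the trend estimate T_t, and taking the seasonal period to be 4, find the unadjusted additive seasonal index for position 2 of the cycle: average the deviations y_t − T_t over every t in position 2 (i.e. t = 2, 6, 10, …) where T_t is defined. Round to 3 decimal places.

Season position 2 occurs at t = 6, 10 (where T_t is defined).
t=6: T_6 = 651.50000; y_6 − T_6 = 520 − 651.50000 = -131.50000
t=10: T_10 = 759.50000; y_10 − T_10 = 628 − 759.50000 = -131.50000
Mean deviation: (-131.50000 + -131.50000) / 2 = -131.500

-131.500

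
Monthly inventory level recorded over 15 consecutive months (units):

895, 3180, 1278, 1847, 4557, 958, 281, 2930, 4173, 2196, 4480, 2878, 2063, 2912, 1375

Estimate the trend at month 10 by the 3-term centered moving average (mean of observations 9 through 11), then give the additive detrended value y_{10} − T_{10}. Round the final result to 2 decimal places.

-1420.33

Trend T_10 = (4173 + 2196 + 4480) / 3 = 10849/3 = 3616.3333
Detrended value: 2196 − 3616.3333 = -1420.33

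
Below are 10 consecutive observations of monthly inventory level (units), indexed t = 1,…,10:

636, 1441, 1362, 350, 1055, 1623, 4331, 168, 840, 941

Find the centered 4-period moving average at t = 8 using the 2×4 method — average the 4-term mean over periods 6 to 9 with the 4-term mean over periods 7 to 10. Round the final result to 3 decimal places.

Sum over 6–9: 1623 + 4331 + 168 + 840 = 6962
Sum over 7–10: 4331 + 168 + 840 + 941 = 6280
CMA at t=8 = (6962 + 6280) / (2·4) = 13242 / 8 = 1655.250

1655.250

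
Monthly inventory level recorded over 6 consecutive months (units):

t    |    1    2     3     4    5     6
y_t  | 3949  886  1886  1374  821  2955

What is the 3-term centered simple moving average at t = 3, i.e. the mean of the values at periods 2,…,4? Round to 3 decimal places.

Sum of periods 2–4: 886 + 1886 + 1374 = 4146
Divide by 3: 4146 / 3 = 1382.000

1382.000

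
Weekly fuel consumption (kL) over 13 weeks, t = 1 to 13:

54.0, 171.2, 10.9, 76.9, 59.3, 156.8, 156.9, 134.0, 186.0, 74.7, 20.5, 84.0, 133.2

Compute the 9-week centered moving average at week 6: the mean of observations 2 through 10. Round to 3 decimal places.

Sum of periods 2–10: 171.2 + 10.9 + 76.9 + 59.3 + 156.8 + 156.9 + 134.0 + 186.0 + 74.7 = 1026.7
Divide by 9: 1026.7 / 9 = 114.078

114.078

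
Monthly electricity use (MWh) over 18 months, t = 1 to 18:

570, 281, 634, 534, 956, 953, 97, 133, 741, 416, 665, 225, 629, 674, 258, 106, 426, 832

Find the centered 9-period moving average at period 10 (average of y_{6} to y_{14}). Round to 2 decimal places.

Sum of periods 6–14: 953 + 97 + 133 + 741 + 416 + 665 + 225 + 629 + 674 = 4533
Divide by 9: 4533 / 9 = 503.67

503.67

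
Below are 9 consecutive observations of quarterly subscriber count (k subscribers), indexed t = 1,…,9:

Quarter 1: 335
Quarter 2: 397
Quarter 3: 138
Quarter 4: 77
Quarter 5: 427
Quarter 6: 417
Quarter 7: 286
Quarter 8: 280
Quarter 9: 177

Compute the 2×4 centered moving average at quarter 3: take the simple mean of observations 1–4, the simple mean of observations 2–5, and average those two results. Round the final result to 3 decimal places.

Sum over 1–4: 335 + 397 + 138 + 77 = 947
Sum over 2–5: 397 + 138 + 77 + 427 = 1039
CMA at t=3 = (947 + 1039) / (2·4) = 1986 / 8 = 248.250

248.250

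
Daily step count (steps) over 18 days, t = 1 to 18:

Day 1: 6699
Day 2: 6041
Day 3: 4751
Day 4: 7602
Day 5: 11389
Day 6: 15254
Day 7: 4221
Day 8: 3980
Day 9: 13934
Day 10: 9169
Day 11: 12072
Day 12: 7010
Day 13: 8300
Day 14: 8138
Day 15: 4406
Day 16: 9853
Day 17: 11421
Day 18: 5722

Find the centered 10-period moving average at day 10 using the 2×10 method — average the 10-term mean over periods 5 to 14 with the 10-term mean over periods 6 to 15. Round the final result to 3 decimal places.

Sum over 5–14: 11389 + 15254 + 4221 + 3980 + 13934 + 9169 + 12072 + 7010 + 8300 + 8138 = 93467
Sum over 6–15: 15254 + 4221 + 3980 + 13934 + 9169 + 12072 + 7010 + 8300 + 8138 + 4406 = 86484
CMA at t=10 = (93467 + 86484) / (2·10) = 179951 / 20 = 8997.550

8997.550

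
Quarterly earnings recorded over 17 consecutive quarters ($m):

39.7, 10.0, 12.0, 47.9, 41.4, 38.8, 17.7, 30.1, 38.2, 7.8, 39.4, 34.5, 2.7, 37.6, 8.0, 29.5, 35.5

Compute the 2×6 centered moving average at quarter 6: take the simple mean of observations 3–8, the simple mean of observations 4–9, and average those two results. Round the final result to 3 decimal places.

Sum over 3–8: 12.0 + 47.9 + 41.4 + 38.8 + 17.7 + 30.1 = 187.9
Sum over 4–9: 47.9 + 41.4 + 38.8 + 17.7 + 30.1 + 38.2 = 214.1
CMA at t=6 = (187.9 + 214.1) / (2·6) = 402.0 / 12 = 33.500

33.500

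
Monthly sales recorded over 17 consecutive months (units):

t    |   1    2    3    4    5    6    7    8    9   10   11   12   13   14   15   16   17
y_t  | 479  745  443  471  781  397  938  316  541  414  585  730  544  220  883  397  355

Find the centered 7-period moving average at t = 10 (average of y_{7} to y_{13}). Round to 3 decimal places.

Sum of periods 7–13: 938 + 316 + 541 + 414 + 585 + 730 + 544 = 4068
Divide by 7: 4068 / 7 = 581.143

581.143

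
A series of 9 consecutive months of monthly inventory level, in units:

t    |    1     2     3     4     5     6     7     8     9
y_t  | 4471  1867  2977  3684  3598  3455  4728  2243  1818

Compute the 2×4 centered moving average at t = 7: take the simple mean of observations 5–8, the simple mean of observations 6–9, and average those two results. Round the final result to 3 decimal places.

3283.500

Sum over 5–8: 3598 + 3455 + 4728 + 2243 = 14024
Sum over 6–9: 3455 + 4728 + 2243 + 1818 = 12244
CMA at t=7 = (14024 + 12244) / (2·4) = 26268 / 8 = 3283.500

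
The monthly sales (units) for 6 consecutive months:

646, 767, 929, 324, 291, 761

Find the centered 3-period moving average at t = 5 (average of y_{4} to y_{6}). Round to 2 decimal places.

Sum of periods 4–6: 324 + 291 + 761 = 1376
Divide by 3: 1376 / 3 = 458.67

458.67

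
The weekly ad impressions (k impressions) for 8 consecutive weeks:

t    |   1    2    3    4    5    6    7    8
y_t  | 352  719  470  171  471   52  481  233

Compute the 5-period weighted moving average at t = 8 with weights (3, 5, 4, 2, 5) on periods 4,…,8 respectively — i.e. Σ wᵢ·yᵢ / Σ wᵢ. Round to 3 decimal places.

Weighted sum: 3·171 + 5·471 + 4·52 + 2·481 + 5·233 = 513 + 2355 + 208 + 962 + 1165 = 5203
Weight total: 3 + 5 + 4 + 2 + 5 = 19
WMA = 5203 / 19 = 273.842

273.842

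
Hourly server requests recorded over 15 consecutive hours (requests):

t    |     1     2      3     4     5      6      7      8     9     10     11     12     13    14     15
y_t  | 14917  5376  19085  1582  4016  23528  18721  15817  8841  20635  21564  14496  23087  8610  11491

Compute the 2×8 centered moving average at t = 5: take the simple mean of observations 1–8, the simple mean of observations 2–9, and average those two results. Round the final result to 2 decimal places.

12500.50

Sum over 1–8: 14917 + 5376 + 19085 + 1582 + 4016 + 23528 + 18721 + 15817 = 103042
Sum over 2–9: 5376 + 19085 + 1582 + 4016 + 23528 + 18721 + 15817 + 8841 = 96966
CMA at t=5 = (103042 + 96966) / (2·8) = 200008 / 16 = 12500.50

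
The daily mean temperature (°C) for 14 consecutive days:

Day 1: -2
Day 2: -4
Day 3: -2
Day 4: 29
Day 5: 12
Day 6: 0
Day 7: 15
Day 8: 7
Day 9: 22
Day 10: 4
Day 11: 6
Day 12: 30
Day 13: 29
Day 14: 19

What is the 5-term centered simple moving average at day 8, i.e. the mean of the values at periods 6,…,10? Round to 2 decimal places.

Sum of periods 6–10: 0 + 15 + 7 + 22 + 4 = 48
Divide by 5: 48 / 5 = 9.60

9.60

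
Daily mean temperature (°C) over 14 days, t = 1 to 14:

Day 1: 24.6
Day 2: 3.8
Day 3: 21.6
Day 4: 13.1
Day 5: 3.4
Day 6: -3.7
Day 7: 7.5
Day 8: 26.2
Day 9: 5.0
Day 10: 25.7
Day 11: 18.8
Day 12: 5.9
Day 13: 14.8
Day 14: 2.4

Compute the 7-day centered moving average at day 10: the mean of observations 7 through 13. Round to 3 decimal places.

Sum of periods 7–13: 7.5 + 26.2 + 5.0 + 25.7 + 18.8 + 5.9 + 14.8 = 103.9
Divide by 7: 103.9 / 7 = 14.843

14.843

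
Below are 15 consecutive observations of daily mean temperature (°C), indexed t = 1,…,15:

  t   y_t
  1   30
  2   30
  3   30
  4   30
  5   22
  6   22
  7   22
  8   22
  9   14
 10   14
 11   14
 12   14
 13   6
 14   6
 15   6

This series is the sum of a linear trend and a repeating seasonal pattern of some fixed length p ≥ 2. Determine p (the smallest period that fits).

4

First differences y_{t+1} − y_t: 0, 0, 0, -8, 0, 0, 0, -8, 0, 0, …
The difference pattern repeats every 4 terms and not for any smaller step, so p = 4.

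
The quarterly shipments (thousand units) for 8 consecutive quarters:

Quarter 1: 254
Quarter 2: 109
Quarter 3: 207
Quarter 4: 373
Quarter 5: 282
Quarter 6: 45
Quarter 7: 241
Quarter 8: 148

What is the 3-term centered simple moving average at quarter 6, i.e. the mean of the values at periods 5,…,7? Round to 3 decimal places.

Sum of periods 5–7: 282 + 45 + 241 = 568
Divide by 3: 568 / 3 = 189.333

189.333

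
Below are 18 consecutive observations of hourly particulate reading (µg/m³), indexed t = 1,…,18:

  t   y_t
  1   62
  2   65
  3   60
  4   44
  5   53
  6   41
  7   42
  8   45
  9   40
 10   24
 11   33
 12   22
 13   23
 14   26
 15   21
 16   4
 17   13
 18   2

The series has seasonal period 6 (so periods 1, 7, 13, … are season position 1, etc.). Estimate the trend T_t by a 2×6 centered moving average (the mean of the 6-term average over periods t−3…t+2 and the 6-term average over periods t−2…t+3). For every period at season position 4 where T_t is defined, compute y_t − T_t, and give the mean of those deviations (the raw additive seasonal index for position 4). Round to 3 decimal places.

-8.625

Season position 4 occurs at t = 4, 10 (where T_t is defined).
t=4: T_4 = 52.50000; y_4 − T_4 = 44 − 52.50000 = -8.50000
t=10: T_10 = 32.75000; y_10 − T_10 = 24 − 32.75000 = -8.75000
Mean deviation: (-8.50000 + -8.75000) / 2 = -8.625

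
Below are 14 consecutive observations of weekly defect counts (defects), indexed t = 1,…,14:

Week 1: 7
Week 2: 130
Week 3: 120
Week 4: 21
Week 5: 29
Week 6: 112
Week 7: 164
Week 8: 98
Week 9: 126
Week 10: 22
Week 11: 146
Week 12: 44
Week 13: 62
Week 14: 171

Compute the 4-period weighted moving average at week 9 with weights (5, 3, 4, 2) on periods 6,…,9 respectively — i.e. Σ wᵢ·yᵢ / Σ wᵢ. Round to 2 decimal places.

121.14

Weighted sum: 5·112 + 3·164 + 4·98 + 2·126 = 560 + 492 + 392 + 252 = 1696
Weight total: 5 + 3 + 4 + 2 = 14
WMA = 1696 / 14 = 121.14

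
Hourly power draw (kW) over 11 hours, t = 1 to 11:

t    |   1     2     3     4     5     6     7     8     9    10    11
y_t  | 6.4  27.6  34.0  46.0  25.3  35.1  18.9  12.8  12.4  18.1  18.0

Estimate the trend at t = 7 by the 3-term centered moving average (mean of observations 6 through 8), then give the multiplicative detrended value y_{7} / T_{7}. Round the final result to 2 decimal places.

Trend T_7 = (35.1 + 18.9 + 12.8) / 3 = 66.8/3 = 22.2667
Ratio to trend: 18.9 / 22.2667 = 0.85

0.85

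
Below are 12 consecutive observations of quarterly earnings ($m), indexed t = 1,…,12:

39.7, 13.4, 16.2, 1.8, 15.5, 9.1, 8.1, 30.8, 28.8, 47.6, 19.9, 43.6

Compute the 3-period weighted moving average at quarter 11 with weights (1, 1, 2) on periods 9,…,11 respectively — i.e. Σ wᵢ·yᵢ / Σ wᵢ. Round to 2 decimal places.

29.05

Weighted sum: 1·28.8 + 1·47.6 + 2·19.9 = 28.8 + 47.6 + 39.8 = 116.2
Weight total: 1 + 1 + 2 = 4
WMA = 116.2 / 4 = 29.05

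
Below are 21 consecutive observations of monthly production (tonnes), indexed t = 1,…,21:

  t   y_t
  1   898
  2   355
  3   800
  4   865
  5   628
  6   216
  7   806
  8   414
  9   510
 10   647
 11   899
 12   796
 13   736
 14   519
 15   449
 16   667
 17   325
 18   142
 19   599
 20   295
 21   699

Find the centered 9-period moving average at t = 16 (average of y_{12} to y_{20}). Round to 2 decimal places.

Sum of periods 12–20: 796 + 736 + 519 + 449 + 667 + 325 + 142 + 599 + 295 = 4528
Divide by 9: 4528 / 9 = 503.11

503.11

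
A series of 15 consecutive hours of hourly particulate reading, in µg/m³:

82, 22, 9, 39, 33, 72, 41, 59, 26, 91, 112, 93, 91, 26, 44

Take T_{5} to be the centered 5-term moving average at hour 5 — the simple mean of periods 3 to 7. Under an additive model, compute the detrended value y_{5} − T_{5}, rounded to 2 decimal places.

Trend T_5 = (9 + 39 + 33 + 72 + 41) / 5 = 194/5 = 38.8000
Detrended value: 33 − 38.8000 = -5.80

-5.80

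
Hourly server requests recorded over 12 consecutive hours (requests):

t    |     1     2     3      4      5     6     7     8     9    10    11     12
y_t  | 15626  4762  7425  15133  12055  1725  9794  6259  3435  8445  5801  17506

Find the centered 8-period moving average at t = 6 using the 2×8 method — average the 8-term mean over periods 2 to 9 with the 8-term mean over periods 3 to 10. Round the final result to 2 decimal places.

7803.69

Sum over 2–9: 4762 + 7425 + 15133 + 12055 + 1725 + 9794 + 6259 + 3435 = 60588
Sum over 3–10: 7425 + 15133 + 12055 + 1725 + 9794 + 6259 + 3435 + 8445 = 64271
CMA at t=6 = (60588 + 64271) / (2·8) = 124859 / 16 = 7803.69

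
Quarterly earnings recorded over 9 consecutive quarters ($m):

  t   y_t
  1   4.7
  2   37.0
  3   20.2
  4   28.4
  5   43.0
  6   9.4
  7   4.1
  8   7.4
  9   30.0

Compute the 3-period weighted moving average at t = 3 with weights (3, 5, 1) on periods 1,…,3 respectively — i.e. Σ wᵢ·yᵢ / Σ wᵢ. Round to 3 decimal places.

24.367

Weighted sum: 3·4.7 + 5·37.0 + 1·20.2 = 14.1 + 185.0 + 20.2 = 219.3
Weight total: 3 + 5 + 1 = 9
WMA = 219.3 / 9 = 24.367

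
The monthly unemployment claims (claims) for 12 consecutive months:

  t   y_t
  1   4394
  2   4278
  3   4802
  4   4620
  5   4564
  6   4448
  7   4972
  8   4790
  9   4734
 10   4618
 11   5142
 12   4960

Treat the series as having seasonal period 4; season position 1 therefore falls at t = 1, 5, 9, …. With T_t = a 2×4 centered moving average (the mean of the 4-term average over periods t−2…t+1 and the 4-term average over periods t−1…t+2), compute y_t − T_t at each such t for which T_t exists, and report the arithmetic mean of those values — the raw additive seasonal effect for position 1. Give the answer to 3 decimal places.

Season position 1 occurs at t = 5, 9 (where T_t is defined).
t=5: T_5 = 4629.75000; y_5 − T_5 = 4564 − 4629.75000 = -65.75000
t=9: T_9 = 4799.75000; y_9 − T_9 = 4734 − 4799.75000 = -65.75000
Mean deviation: (-65.75000 + -65.75000) / 2 = -65.750

-65.750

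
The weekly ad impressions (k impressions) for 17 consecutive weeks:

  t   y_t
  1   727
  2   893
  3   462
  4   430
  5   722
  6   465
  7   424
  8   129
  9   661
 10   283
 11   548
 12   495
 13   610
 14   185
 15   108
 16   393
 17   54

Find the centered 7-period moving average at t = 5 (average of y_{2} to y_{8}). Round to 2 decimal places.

503.57

Sum of periods 2–8: 893 + 462 + 430 + 722 + 465 + 424 + 129 = 3525
Divide by 7: 3525 / 7 = 503.57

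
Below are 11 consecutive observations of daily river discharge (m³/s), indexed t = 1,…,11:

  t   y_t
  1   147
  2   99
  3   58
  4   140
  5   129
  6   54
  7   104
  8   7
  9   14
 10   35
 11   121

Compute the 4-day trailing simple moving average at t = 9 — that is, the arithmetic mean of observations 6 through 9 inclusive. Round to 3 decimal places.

44.750

Sum of periods 6–9: 54 + 104 + 7 + 14 = 179
Divide by 4: 179 / 4 = 44.750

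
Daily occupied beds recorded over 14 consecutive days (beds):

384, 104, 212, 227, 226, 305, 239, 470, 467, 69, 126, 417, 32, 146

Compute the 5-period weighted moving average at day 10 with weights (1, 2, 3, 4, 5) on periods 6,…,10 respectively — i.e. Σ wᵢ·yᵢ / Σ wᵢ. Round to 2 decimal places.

Weighted sum: 1·305 + 2·239 + 3·470 + 4·467 + 5·69 = 305 + 478 + 1410 + 1868 + 345 = 4406
Weight total: 1 + 2 + 3 + 4 + 5 = 15
WMA = 4406 / 15 = 293.73

293.73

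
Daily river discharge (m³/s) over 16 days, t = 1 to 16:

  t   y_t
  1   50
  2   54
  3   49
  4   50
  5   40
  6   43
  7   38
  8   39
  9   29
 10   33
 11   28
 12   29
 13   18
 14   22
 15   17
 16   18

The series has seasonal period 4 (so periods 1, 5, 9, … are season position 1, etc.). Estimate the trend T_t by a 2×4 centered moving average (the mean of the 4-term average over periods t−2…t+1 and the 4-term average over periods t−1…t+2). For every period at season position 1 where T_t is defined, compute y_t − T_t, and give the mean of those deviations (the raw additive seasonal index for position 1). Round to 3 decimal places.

Season position 1 occurs at t = 5, 9, 13 (where T_t is defined).
t=5: T_5 = 44.12500; y_5 − T_5 = 40 − 44.12500 = -4.12500
t=9: T_9 = 33.50000; y_9 − T_9 = 29 − 33.50000 = -4.50000
t=13: T_13 = 22.87500; y_13 − T_13 = 18 − 22.87500 = -4.87500
Mean deviation: (-4.12500 + -4.50000 + -4.87500) / 3 = -4.500

-4.500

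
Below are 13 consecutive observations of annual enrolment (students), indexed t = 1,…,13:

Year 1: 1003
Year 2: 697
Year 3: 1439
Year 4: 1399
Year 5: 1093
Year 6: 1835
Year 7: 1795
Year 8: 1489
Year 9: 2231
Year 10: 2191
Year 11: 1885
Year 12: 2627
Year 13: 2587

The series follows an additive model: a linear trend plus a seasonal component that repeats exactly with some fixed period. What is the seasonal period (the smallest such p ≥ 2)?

First differences y_{t+1} − y_t: -306, 742, -40, -306, 742, -40, -306, 742, …
The difference pattern repeats every 3 terms and not for any smaller step, so p = 3.

3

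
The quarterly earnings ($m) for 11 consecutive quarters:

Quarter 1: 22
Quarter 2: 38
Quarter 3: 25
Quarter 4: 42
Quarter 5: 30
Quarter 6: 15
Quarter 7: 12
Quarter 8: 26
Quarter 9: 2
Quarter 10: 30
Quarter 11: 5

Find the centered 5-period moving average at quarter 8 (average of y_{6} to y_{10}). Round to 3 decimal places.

17.000

Sum of periods 6–10: 15 + 12 + 26 + 2 + 30 = 85
Divide by 5: 85 / 5 = 17.000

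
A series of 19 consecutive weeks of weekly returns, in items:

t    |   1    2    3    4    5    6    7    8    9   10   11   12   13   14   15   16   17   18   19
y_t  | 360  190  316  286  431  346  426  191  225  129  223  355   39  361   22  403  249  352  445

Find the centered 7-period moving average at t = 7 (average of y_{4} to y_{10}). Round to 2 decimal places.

Sum of periods 4–10: 286 + 431 + 346 + 426 + 191 + 225 + 129 = 2034
Divide by 7: 2034 / 7 = 290.57

290.57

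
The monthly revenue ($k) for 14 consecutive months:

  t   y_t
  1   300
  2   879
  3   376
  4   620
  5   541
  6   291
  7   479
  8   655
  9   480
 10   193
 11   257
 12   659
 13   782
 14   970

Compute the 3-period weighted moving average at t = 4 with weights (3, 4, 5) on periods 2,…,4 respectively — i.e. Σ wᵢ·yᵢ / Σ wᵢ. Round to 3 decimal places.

Weighted sum: 3·879 + 4·376 + 5·620 = 2637 + 1504 + 3100 = 7241
Weight total: 3 + 4 + 5 = 12
WMA = 7241 / 12 = 603.417

603.417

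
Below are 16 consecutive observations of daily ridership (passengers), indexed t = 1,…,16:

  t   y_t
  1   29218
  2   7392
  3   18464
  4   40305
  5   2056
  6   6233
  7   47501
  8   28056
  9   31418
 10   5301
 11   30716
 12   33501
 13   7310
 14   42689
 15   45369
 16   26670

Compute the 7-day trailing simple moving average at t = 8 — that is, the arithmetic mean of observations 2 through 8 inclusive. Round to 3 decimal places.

Sum of periods 2–8: 7392 + 18464 + 40305 + 2056 + 6233 + 47501 + 28056 = 150007
Divide by 7: 150007 / 7 = 21429.571

21429.571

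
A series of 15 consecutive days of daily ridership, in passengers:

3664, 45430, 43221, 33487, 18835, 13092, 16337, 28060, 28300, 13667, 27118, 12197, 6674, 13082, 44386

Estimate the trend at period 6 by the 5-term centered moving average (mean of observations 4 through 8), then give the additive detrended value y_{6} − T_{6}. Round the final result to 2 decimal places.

Trend T_6 = (33487 + 18835 + 13092 + 16337 + 28060) / 5 = 109811/5 = 21962.2000
Detrended value: 13092 − 21962.2000 = -8870.20

-8870.20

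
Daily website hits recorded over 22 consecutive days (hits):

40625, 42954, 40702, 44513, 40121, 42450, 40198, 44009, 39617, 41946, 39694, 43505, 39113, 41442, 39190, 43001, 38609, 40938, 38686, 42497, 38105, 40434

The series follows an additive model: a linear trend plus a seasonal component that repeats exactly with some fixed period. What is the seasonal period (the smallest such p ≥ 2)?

4

First differences y_{t+1} − y_t: 2329, -2252, 3811, -4392, 2329, -2252, 3811, -4392, 2329, -2252, …
The difference pattern repeats every 4 terms and not for any smaller step, so p = 4.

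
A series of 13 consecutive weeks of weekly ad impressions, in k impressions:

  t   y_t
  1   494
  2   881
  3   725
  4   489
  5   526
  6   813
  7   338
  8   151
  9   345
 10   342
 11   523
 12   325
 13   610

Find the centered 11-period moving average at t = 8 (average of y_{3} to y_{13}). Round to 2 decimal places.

Sum of periods 3–13: 725 + 489 + 526 + 813 + 338 + 151 + 345 + 342 + 523 + 325 + 610 = 5187
Divide by 11: 5187 / 11 = 471.55

471.55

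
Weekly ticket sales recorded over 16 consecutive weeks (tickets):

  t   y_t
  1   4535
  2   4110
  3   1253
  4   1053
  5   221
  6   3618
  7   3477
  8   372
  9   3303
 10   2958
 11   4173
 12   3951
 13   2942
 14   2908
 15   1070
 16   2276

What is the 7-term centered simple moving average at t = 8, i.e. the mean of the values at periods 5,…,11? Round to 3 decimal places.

2588.857

Sum of periods 5–11: 221 + 3618 + 3477 + 372 + 3303 + 2958 + 4173 = 18122
Divide by 7: 18122 / 7 = 2588.857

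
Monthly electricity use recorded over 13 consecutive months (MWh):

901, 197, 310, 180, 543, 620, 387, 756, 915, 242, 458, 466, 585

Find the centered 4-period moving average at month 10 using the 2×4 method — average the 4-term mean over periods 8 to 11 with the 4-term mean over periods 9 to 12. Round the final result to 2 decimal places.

556.50

Sum over 8–11: 756 + 915 + 242 + 458 = 2371
Sum over 9–12: 915 + 242 + 458 + 466 = 2081
CMA at t=10 = (2371 + 2081) / (2·4) = 4452 / 8 = 556.50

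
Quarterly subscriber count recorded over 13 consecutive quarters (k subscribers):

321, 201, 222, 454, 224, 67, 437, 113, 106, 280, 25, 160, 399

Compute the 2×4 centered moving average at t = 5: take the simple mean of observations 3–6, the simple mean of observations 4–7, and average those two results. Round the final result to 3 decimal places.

268.625

Sum over 3–6: 222 + 454 + 224 + 67 = 967
Sum over 4–7: 454 + 224 + 67 + 437 = 1182
CMA at t=5 = (967 + 1182) / (2·4) = 2149 / 8 = 268.625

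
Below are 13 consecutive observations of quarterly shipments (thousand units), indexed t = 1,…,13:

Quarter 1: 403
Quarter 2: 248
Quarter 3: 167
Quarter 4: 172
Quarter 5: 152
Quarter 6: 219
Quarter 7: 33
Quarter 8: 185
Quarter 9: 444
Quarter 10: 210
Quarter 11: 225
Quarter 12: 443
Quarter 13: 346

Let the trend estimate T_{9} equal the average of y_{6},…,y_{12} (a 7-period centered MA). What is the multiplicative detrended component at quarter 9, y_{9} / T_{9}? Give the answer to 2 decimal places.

1.77

Trend T_9 = (219 + 33 + 185 + 444 + 210 + 225 + 443) / 7 = 1759/7 = 251.2857
Ratio to trend: 444 / 251.2857 = 1.77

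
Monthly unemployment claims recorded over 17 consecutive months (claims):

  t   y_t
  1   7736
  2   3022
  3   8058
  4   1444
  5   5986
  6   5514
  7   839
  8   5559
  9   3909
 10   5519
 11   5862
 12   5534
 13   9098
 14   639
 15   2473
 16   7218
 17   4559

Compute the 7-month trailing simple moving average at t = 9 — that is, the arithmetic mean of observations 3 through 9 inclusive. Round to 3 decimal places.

Sum of periods 3–9: 8058 + 1444 + 5986 + 5514 + 839 + 5559 + 3909 = 31309
Divide by 7: 31309 / 7 = 4472.714

4472.714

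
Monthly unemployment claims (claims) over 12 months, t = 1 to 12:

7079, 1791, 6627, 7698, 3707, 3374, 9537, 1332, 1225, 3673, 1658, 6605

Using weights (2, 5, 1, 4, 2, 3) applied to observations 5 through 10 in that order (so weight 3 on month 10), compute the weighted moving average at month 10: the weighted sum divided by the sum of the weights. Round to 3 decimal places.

Weighted sum: 2·3707 + 5·3374 + 1·9537 + 4·1332 + 2·1225 + 3·3673 = 7414 + 16870 + 9537 + 5328 + 2450 + 11019 = 52618
Weight total: 2 + 5 + 1 + 4 + 2 + 3 = 17
WMA = 52618 / 17 = 3095.176

3095.176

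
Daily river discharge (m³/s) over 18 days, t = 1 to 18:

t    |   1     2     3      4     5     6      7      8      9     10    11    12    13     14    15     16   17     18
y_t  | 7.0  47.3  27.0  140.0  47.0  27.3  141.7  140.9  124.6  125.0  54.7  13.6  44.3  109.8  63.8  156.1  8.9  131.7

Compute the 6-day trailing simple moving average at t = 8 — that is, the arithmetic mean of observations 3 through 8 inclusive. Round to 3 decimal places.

Sum of periods 3–8: 27.0 + 140.0 + 47.0 + 27.3 + 141.7 + 140.9 = 523.9
Divide by 6: 523.9 / 6 = 87.317

87.317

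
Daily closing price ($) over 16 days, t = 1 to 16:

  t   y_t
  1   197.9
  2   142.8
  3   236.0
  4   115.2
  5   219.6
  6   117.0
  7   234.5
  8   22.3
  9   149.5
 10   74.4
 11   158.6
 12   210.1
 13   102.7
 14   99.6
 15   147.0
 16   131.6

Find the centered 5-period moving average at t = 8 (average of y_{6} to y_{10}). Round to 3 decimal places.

Sum of periods 6–10: 117.0 + 234.5 + 22.3 + 149.5 + 74.4 = 597.7
Divide by 5: 597.7 / 5 = 119.540

119.540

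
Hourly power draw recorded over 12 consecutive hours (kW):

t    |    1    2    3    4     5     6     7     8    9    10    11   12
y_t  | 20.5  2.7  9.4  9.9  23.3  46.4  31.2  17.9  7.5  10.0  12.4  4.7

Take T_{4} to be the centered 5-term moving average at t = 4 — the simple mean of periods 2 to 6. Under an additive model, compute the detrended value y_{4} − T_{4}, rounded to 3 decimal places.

Trend T_4 = (2.7 + 9.4 + 9.9 + 23.3 + 46.4) / 5 = 91.7/5 = 18.34000
Detrended value: 9.9 − 18.34000 = -8.440

-8.440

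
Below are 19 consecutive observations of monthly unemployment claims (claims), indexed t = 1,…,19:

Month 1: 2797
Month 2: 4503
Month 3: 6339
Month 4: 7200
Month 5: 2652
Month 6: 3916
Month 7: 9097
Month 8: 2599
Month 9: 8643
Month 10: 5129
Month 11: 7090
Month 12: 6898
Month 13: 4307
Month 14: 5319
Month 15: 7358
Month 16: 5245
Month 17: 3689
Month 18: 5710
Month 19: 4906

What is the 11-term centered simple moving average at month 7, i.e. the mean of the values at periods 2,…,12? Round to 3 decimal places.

5824.182

Sum of periods 2–12: 4503 + 6339 + 7200 + 2652 + 3916 + 9097 + 2599 + 8643 + 5129 + 7090 + 6898 = 64066
Divide by 11: 64066 / 11 = 5824.182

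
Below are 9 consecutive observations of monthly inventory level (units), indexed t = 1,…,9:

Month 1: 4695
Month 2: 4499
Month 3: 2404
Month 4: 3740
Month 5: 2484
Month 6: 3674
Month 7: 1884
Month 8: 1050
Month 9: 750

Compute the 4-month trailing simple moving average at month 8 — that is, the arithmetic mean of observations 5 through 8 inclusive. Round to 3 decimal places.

2273.000

Sum of periods 5–8: 2484 + 3674 + 1884 + 1050 = 9092
Divide by 4: 9092 / 4 = 2273.000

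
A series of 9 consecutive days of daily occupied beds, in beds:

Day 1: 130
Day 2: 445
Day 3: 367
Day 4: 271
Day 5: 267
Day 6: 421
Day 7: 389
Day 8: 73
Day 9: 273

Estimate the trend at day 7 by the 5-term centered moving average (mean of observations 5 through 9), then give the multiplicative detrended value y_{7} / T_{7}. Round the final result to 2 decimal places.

1.37

Trend T_7 = (267 + 421 + 389 + 73 + 273) / 5 = 1423/5 = 284.6000
Ratio to trend: 389 / 284.6000 = 1.37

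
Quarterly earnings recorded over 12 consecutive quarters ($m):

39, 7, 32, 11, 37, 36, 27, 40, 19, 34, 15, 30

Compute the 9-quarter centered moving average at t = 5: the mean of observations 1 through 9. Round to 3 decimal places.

Sum of periods 1–9: 39 + 7 + 32 + 11 + 37 + 36 + 27 + 40 + 19 = 248
Divide by 9: 248 / 9 = 27.556

27.556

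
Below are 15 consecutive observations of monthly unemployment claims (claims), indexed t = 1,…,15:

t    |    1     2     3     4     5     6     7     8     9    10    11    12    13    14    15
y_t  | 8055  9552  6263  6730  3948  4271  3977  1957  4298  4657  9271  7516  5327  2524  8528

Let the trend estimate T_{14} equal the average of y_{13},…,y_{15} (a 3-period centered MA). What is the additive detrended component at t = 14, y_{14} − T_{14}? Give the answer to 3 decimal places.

Trend T_14 = (5327 + 2524 + 8528) / 3 = 16379/3 = 5459.66667
Detrended value: 2524 − 5459.66667 = -2935.667

-2935.667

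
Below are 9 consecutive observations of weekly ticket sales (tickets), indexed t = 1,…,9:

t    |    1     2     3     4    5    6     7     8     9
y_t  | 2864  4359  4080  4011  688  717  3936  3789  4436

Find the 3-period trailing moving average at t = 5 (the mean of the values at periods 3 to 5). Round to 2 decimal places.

Sum of periods 3–5: 4080 + 4011 + 688 = 8779
Divide by 3: 8779 / 3 = 2926.33

2926.33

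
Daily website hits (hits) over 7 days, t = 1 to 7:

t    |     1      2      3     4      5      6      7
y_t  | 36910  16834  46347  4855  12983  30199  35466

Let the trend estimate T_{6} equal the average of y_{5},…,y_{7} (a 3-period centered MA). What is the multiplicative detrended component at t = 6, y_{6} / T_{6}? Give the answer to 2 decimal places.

Trend T_6 = (12983 + 30199 + 35466) / 3 = 78648/3 = 26216.0000
Ratio to trend: 30199 / 26216.0000 = 1.15

1.15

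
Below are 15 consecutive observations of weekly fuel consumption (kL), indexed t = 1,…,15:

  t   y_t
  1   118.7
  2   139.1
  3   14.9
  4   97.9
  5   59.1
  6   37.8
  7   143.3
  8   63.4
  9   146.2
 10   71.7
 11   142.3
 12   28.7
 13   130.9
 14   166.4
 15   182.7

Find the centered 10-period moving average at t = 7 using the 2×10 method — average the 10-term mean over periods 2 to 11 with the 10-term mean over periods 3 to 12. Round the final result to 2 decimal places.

Sum over 2–11: 139.1 + 14.9 + 97.9 + 59.1 + 37.8 + 143.3 + 63.4 + 146.2 + 71.7 + 142.3 = 915.7
Sum over 3–12: 14.9 + 97.9 + 59.1 + 37.8 + 143.3 + 63.4 + 146.2 + 71.7 + 142.3 + 28.7 = 805.3
CMA at t=7 = (915.7 + 805.3) / (2·10) = 1721.0 / 20 = 86.05

86.05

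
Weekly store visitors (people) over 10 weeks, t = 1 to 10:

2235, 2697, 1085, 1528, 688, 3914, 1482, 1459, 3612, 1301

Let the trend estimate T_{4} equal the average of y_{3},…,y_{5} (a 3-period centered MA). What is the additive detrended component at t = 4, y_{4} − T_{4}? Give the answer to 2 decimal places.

427.67

Trend T_4 = (1085 + 1528 + 688) / 3 = 3301/3 = 1100.3333
Detrended value: 1528 − 1100.3333 = 427.67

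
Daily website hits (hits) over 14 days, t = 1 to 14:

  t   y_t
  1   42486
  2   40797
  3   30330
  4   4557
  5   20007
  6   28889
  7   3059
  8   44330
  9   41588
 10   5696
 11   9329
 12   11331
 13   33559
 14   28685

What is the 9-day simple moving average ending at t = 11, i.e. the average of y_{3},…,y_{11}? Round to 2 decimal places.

Sum of periods 3–11: 30330 + 4557 + 20007 + 28889 + 3059 + 44330 + 41588 + 5696 + 9329 = 187785
Divide by 9: 187785 / 9 = 20865.00

20865.00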